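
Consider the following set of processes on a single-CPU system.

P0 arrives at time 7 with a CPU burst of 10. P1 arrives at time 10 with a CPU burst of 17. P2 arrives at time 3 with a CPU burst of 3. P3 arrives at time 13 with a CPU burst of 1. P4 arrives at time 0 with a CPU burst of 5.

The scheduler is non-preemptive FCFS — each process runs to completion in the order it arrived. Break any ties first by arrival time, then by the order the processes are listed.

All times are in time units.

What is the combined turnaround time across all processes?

69

Gantt: | P4 0-5 | P2 5-8 | P0 8-18 | P1 18-35 | P3 35-36 |
Completion: P0=18  P1=35  P2=8  P3=36  P4=5
Turnaround = completion − arrival: P0=11, P1=25, P2=5, P3=23, P4=5
Total turnaround = 11 + 25 + 5 + 23 + 5 = 69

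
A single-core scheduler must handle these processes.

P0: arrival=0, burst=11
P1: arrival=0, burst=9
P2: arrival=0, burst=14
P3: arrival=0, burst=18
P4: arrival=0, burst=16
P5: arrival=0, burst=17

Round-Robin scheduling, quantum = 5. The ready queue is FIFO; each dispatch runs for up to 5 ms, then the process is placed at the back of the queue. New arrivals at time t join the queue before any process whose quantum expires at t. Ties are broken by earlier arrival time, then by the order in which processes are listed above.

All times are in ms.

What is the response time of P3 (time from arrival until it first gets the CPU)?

15

Timeline: | P0 0-5 | P1 5-10 | P2 10-15 | P3 15-20 | P4 20-25 | P5 25-30 | P0 30-35 | P1 35-39 | P2 39-44 | P3 44-49 | P4 49-54 | P5 54-59 | P0 59-60 | P2 60-64 | P3 64-69 | P4 69-74 | P5 74-79 | P3 79-82 | P4 82-83 | P5 83-85 |
Completion: P0=60  P1=39  P2=64  P3=82  P4=83  P5=85
Turnaround (C−A): P0=60  P1=39  P2=64  P3=82  P4=83  P5=85
Response(P3) = first start − arrival = 15 − 0 = 15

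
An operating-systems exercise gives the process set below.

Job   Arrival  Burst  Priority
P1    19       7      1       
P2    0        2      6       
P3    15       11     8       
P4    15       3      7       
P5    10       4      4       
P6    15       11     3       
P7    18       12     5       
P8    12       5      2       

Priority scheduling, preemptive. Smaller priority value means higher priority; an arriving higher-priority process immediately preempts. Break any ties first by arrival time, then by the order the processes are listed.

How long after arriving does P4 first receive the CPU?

Timeline: | P2 0-2 | idle 2-10 | P5 10-12 | P8 12-17 | P6 17-19 | P1 19-26 | P6 26-35 | P5 35-37 | P7 37-49 | P4 49-52 | P3 52-63 |
Completion: P1=26  P2=2  P3=63  P4=52  P5=37  P6=35  P7=49  P8=17
Response(P4) = first start − arrival = 49 − 15 = 34

34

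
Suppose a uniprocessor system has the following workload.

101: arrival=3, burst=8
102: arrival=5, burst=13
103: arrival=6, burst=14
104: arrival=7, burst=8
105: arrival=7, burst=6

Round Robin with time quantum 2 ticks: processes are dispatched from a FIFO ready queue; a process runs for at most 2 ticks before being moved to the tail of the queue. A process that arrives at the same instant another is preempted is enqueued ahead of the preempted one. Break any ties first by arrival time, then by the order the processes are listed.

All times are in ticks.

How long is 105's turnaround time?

28

Timeline: | idle 0-3 | 101 3-5 | 102 5-7 | 101 7-9 | 103 9-11 | 104 11-13 | 105 13-15 | 102 15-17 | 101 17-19 | 103 19-21 | 104 21-23 | 105 23-25 | 102 25-27 | 101 27-29 | 103 29-31 | 104 31-33 | 105 33-35 | 102 35-37 | 103 37-39 | 104 39-41 | 102 41-43 | 103 43-45 | 102 45-47 | 103 47-49 | 102 49-50 | 103 50-52 |
Completion: 101=29  102=50  103=52  104=41  105=35
Turnaround(105) = completion − arrival = 35 − 7 = 28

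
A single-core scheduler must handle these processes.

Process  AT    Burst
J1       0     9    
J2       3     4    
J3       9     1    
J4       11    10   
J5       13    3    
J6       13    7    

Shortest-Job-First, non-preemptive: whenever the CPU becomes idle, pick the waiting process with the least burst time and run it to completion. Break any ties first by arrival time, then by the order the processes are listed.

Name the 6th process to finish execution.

Schedule: | J1 0-9 | J3 9-10 | J2 10-14 | J5 14-17 | J6 17-24 | J4 24-34 |
Completion: J1=9  J2=14  J3=10  J4=34  J5=17  J6=24
Turnaround (C−A): J1=9  J2=11  J3=1  J4=23  J5=4  J6=11
Finish order: J1 → J3 → J2 → J5 → J6 → J4

J4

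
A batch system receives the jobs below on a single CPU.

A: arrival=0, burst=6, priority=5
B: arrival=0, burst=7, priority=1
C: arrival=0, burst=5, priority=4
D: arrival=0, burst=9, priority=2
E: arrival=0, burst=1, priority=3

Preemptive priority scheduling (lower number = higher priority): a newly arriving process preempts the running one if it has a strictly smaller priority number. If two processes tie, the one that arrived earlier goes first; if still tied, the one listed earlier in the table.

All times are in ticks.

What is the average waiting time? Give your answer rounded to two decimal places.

Gantt: | B 0-7 | D 7-16 | E 16-17 | C 17-22 | A 22-28 |
Completion: A=28  B=7  C=22  D=16  E=17
Turnaround (C−A): A=28  B=7  C=22  D=16  E=17
Waiting times: A=22, B=0, C=17, D=7, E=16
Average waiting = (22+0+17+7+16) / 5 = 62/5 = 12.40

12.40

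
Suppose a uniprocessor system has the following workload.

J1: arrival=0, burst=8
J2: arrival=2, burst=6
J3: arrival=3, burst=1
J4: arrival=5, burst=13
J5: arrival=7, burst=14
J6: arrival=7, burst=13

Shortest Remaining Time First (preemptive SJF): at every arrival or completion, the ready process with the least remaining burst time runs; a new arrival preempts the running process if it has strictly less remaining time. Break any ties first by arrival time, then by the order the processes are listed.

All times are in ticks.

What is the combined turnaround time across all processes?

Schedule: | J1 0-3 | J3 3-4 | J1 4-9 | J2 9-15 | J4 15-28 | J6 28-41 | J5 41-55 |
Completion: J1=9  J2=15  J3=4  J4=28  J5=55  J6=41
Turnaround (C−A): J1=9  J2=13  J3=1  J4=23  J5=48  J6=34
Turnaround = completion − arrival: J1=9, J2=13, J3=1, J4=23, J5=48, J6=34
Total turnaround = 9 + 13 + 1 + 23 + 48 + 34 = 128

128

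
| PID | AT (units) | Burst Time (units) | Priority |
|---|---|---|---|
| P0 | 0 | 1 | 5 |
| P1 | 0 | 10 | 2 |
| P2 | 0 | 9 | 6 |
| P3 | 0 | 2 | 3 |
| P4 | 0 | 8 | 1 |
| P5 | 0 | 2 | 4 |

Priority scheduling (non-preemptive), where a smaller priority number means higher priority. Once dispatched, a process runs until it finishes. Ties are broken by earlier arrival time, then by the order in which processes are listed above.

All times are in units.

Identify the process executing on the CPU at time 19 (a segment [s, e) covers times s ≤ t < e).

Timeline: | P4 0-8 | P1 8-18 | P3 18-20 | P5 20-22 | P0 22-23 | P2 23-32 |
Completion: P0=23  P1=18  P2=32  P3=20  P4=8  P5=22

P3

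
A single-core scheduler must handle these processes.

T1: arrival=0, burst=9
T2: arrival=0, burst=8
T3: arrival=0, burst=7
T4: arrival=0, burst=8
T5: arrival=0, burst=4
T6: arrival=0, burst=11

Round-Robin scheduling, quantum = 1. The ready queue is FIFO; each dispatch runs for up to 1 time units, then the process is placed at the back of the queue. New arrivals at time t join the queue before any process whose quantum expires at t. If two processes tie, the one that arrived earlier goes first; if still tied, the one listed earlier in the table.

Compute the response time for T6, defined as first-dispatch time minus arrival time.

5

Timeline: | T1 0-1 | T2 1-2 | T3 2-3 | T4 3-4 | T5 4-5 | T6 5-6 | T1 6-7 | T2 7-8 | T3 8-9 | T4 9-10 | T5 10-11 | T6 11-12 | T1 12-13 | T2 13-14 | T3 14-15 | T4 15-16 | T5 16-17 | T6 17-18 | T1 18-19 | T2 19-20 | T3 20-21 | T4 21-22 | T5 22-23 | T6 23-24 | T1 24-25 | T2 25-26 | T3 26-27 | T4 27-28 | T6 28-29 | T1 29-30 | T2 30-31 | T3 31-32 | T4 32-33 | T6 33-34 | T1 34-35 | T2 35-36 | T3 36-37 | T4 37-38 | T6 38-39 | T1 39-40 | T2 40-41 | T4 41-42 | T6 42-43 | T1 43-44 | T6 44-47 |
Completion: T1=44  T2=41  T3=37  T4=42  T5=23  T6=47
Response(T6) = first start − arrival = 5 − 0 = 5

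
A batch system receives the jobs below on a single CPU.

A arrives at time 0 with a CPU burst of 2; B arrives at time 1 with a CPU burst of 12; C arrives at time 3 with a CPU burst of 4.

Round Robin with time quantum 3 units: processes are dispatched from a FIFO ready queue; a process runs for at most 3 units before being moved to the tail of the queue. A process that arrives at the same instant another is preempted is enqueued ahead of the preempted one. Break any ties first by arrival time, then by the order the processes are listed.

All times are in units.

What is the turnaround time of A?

Schedule: | A 0-2 | B 2-5 | C 5-8 | B 8-11 | C 11-12 | B 12-18 |
Completion: A=2  B=18  C=12
Turnaround (C−A): A=2  B=17  C=9
Turnaround(A) = completion − arrival = 2 − 0 = 2

2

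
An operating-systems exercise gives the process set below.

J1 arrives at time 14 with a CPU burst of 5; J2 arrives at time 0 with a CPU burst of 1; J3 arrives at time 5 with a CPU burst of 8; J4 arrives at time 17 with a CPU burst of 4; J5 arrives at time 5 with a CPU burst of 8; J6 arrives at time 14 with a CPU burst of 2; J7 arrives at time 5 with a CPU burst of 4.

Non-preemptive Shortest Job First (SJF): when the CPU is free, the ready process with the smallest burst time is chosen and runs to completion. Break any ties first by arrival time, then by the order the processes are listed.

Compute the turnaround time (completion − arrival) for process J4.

6

Schedule: | J2 0-1 | idle 1-5 | J7 5-9 | J3 9-17 | J6 17-19 | J4 19-23 | J1 23-28 | J5 28-36 |
Completion: J1=28  J2=1  J3=17  J4=23  J5=36  J6=19  J7=9
Turnaround(J4) = completion − arrival = 23 − 17 = 6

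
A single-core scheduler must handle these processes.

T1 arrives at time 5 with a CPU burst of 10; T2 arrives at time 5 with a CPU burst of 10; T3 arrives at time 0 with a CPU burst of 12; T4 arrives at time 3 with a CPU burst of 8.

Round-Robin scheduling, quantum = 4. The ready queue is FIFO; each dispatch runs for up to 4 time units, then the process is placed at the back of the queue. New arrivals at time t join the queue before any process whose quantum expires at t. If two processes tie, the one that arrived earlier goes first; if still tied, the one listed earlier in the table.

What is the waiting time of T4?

Gantt: | T3 0-4 | T4 4-8 | T3 8-12 | T1 12-16 | T2 16-20 | T4 20-24 | T3 24-28 | T1 28-32 | T2 32-36 | T1 36-38 | T2 38-40 |
Completion: T1=38  T2=40  T3=28  T4=24
Turnaround (C−A): T1=33  T2=35  T3=28  T4=21
Waiting(T4) = turnaround − burst = 21 − 8 = 13

13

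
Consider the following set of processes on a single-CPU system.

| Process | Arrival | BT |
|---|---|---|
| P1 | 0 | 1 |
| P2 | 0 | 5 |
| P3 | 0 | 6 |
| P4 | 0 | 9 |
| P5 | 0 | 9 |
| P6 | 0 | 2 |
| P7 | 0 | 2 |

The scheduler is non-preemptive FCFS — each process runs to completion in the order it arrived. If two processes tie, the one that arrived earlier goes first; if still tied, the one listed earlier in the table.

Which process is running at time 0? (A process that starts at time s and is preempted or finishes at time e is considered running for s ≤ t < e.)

Gantt: | P1 0-1 | P2 1-6 | P3 6-12 | P4 12-21 | P5 21-30 | P6 30-32 | P7 32-34 |
Completion: P1=1  P2=6  P3=12  P4=21  P5=30  P6=32  P7=34

P1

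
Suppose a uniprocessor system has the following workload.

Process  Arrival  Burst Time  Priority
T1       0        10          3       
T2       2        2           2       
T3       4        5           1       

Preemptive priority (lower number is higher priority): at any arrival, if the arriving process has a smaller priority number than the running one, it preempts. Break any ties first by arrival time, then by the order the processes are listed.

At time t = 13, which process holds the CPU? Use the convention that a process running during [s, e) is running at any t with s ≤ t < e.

T1

Schedule: | T1 0-2 | T2 2-4 | T3 4-9 | T1 9-17 |
Completion: T1=17  T2=4  T3=9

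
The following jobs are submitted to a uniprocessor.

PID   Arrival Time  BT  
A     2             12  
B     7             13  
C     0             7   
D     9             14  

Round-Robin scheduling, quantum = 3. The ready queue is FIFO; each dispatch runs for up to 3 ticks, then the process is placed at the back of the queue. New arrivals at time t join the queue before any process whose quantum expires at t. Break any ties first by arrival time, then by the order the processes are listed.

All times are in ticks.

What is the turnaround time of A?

29

Gantt: | C 0-3 | A 3-6 | C 6-9 | A 9-12 | B 12-15 | D 15-18 | C 18-19 | A 19-22 | B 22-25 | D 25-28 | A 28-31 | B 31-34 | D 34-37 | B 37-40 | D 40-43 | B 43-44 | D 44-46 |
Completion: A=31  B=44  C=19  D=46
Turnaround (C−A): A=29  B=37  C=19  D=37
Turnaround(A) = completion − arrival = 31 − 2 = 29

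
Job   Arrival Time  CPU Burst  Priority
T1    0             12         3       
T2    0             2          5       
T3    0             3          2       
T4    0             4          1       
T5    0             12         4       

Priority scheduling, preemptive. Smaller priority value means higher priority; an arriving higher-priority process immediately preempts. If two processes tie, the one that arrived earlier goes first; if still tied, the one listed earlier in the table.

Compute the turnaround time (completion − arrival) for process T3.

7

Schedule: | T4 0-4 | T3 4-7 | T1 7-19 | T5 19-31 | T2 31-33 |
Completion: T1=19  T2=33  T3=7  T4=4  T5=31
Turnaround (C−A): T1=19  T2=33  T3=7  T4=4  T5=31
Turnaround(T3) = completion − arrival = 7 − 0 = 7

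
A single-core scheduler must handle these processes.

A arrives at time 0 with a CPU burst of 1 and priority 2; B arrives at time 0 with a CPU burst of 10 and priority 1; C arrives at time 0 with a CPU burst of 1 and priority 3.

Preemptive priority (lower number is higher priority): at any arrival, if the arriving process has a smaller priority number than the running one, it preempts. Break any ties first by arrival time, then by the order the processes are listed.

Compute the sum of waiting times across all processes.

21

Schedule: | B 0-10 | A 10-11 | C 11-12 |
Completion: A=11  B=10  C=12
Waiting = turnaround − burst: A=10, B=0, C=11
Total waiting = 10 + 0 + 11 = 21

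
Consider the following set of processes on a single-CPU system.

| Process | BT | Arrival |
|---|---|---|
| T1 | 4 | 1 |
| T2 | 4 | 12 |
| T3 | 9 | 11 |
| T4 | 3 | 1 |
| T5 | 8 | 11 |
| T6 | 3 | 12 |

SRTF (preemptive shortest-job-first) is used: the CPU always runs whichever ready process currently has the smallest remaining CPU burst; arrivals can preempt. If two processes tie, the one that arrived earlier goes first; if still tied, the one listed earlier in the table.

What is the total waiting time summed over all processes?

28

Gantt: | idle 0-1 | T4 1-4 | T1 4-8 | idle 8-11 | T5 11-12 | T6 12-15 | T2 15-19 | T5 19-26 | T3 26-35 |
Completion: T1=8  T2=19  T3=35  T4=4  T5=26  T6=15
Waiting = turnaround − burst: T1=3, T2=3, T3=15, T4=0, T5=7, T6=0
Total waiting = 3 + 3 + 15 + 0 + 7 + 0 = 28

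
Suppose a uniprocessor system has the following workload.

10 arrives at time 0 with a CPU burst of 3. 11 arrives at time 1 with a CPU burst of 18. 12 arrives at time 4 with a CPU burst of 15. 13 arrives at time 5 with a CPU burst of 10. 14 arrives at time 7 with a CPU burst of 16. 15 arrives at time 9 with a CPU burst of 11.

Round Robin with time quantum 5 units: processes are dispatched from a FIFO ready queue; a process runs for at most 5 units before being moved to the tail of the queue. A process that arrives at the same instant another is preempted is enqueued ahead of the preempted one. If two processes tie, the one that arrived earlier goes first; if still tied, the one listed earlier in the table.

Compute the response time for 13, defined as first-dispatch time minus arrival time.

8

Gantt: | 10 0-3 | 11 3-8 | 12 8-13 | 13 13-18 | 14 18-23 | 11 23-28 | 15 28-33 | 12 33-38 | 13 38-43 | 14 43-48 | 11 48-53 | 15 53-58 | 12 58-63 | 14 63-68 | 11 68-71 | 15 71-72 | 14 72-73 |
Completion: 10=3  11=71  12=63  13=43  14=73  15=72
Response(13) = first start − arrival = 13 − 5 = 8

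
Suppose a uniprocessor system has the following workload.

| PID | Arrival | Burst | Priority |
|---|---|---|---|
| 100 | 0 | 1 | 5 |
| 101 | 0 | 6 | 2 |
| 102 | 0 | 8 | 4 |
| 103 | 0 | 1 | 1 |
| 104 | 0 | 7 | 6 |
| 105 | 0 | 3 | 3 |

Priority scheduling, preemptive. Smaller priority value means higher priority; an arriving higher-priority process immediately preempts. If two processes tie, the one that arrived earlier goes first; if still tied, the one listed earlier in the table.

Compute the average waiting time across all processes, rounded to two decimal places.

9.17

Timeline: | 103 0-1 | 101 1-7 | 105 7-10 | 102 10-18 | 100 18-19 | 104 19-26 |
Completion: 100=19  101=7  102=18  103=1  104=26  105=10
Waiting times: 100=18, 101=1, 102=10, 103=0, 104=19, 105=7
Average waiting = (18+1+10+0+19+7) / 6 = 55/6 = 9.17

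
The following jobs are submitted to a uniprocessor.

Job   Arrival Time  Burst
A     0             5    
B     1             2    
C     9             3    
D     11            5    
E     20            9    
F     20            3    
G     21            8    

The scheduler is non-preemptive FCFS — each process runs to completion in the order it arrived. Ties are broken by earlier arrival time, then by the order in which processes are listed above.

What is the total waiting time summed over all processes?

25

Schedule: | A 0-5 | B 5-7 | idle 7-9 | C 9-12 | D 12-17 | idle 17-20 | E 20-29 | F 29-32 | G 32-40 |
Completion: A=5  B=7  C=12  D=17  E=29  F=32  G=40
Turnaround (C−A): A=5  B=6  C=3  D=6  E=9  F=12  G=19
Waiting = turnaround − burst: A=0, B=4, C=0, D=1, E=0, F=9, G=11
Total waiting = 0 + 4 + 0 + 1 + 0 + 9 + 11 = 25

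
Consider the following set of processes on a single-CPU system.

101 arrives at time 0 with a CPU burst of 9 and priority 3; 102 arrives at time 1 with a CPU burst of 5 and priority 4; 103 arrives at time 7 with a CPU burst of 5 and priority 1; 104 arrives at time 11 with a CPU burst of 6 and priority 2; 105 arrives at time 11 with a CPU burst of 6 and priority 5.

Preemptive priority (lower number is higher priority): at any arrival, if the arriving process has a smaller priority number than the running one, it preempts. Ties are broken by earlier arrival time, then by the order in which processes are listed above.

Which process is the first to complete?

Gantt: | 101 0-7 | 103 7-12 | 104 12-18 | 101 18-20 | 102 20-25 | 105 25-31 |
Completion: 101=20  102=25  103=12  104=18  105=31
Turnaround (C−A): 101=20  102=24  103=5  104=7  105=20
Finish order: 103 → 104 → 101 → 102 → 105

103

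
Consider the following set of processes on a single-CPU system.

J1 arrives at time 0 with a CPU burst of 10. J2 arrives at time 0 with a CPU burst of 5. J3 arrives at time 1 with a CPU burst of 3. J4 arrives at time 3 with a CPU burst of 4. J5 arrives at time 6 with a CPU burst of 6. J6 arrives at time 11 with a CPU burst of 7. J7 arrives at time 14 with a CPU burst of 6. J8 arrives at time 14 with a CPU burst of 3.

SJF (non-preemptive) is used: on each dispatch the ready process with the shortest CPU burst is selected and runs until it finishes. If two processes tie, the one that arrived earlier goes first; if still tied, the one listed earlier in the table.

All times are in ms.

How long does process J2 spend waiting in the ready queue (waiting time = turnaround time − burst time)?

Timeline: | J2 0-5 | J3 5-8 | J4 8-12 | J5 12-18 | J8 18-21 | J7 21-27 | J6 27-34 | J1 34-44 |
Completion: J1=44  J2=5  J3=8  J4=12  J5=18  J6=34  J7=27  J8=21
Waiting(J2) = turnaround − burst = 5 − 5 = 0

0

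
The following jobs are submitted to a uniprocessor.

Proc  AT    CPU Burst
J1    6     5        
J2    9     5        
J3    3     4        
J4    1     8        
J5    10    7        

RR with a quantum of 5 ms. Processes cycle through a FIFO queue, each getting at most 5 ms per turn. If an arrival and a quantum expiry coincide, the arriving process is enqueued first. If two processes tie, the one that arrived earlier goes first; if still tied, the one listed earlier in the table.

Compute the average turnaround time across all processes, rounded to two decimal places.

13.40

Gantt: | idle 0-1 | J4 1-6 | J3 6-10 | J1 10-15 | J4 15-18 | J2 18-23 | J5 23-30 |
Completion: J1=15  J2=23  J3=10  J4=18  J5=30
Turnaround (C−A): J1=9  J2=14  J3=7  J4=17  J5=20
Turnaround times: J1=9, J2=14, J3=7, J4=17, J5=20
Average turnaround = (9+14+7+17+20) / 5 = 67/5 = 13.40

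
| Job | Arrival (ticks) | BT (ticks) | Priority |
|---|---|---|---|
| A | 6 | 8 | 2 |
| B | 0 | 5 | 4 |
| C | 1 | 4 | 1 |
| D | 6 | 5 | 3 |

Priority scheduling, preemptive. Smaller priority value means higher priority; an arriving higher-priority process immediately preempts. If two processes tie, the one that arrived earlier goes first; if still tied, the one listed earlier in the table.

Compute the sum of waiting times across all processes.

Timeline: | B 0-1 | C 1-5 | B 5-6 | A 6-14 | D 14-19 | B 19-22 |
Completion: A=14  B=22  C=5  D=19
Turnaround (C−A): A=8  B=22  C=4  D=13
Waiting = turnaround − burst: A=0, B=17, C=0, D=8
Total waiting = 0 + 17 + 0 + 8 = 25

25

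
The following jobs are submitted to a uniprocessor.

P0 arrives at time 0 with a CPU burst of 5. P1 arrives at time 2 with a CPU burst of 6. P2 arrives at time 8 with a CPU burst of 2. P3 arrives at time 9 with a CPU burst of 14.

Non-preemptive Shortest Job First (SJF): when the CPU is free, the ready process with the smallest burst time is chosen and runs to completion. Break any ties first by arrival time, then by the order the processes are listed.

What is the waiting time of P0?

Timeline: | P0 0-5 | P1 5-11 | P2 11-13 | P3 13-27 |
Completion: P0=5  P1=11  P2=13  P3=27
Turnaround (C−A): P0=5  P1=9  P2=5  P3=18
Waiting(P0) = turnaround − burst = 5 − 5 = 0

0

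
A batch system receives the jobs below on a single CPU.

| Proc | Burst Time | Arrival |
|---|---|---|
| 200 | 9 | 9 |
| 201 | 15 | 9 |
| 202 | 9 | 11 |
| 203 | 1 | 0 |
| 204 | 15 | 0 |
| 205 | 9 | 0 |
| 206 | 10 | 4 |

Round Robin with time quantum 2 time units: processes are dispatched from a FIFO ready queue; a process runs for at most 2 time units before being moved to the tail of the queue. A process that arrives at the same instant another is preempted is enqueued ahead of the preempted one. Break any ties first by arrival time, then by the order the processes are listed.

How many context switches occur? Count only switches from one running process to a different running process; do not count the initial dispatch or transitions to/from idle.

34

Timeline: | 203 0-1 | 204 1-3 | 205 3-5 | 204 5-7 | 206 7-9 | 205 9-11 | 204 11-13 | 200 13-15 | 201 15-17 | 206 17-19 | 202 19-21 | 205 21-23 | 204 23-25 | 200 25-27 | 201 27-29 | 206 29-31 | 202 31-33 | 205 33-35 | 204 35-37 | 200 37-39 | 201 39-41 | 206 41-43 | 202 43-45 | 205 45-46 | 204 46-48 | 200 48-50 | 201 50-52 | 206 52-54 | 202 54-56 | 204 56-58 | 200 58-59 | 201 59-61 | 202 61-62 | 204 62-63 | 201 63-68 |
Completion: 200=59  201=68  202=62  203=1  204=63  205=46  206=54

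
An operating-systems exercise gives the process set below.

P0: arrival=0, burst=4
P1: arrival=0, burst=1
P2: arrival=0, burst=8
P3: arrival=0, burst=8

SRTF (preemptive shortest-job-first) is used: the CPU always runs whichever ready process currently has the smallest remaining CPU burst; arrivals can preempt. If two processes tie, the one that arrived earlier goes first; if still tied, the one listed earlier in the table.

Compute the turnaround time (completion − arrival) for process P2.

Gantt: | P1 0-1 | P0 1-5 | P2 5-13 | P3 13-21 |
Completion: P0=5  P1=1  P2=13  P3=21
Turnaround(P2) = completion − arrival = 13 − 0 = 13

13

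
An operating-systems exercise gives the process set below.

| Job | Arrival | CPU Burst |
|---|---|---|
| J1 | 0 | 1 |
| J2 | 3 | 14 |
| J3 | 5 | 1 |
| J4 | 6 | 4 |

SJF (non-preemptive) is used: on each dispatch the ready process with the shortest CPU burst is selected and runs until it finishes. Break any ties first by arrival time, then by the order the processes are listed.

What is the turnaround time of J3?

13

Gantt: | J1 0-1 | idle 1-3 | J2 3-17 | J3 17-18 | J4 18-22 |
Completion: J1=1  J2=17  J3=18  J4=22
Turnaround (C−A): J1=1  J2=14  J3=13  J4=16
Turnaround(J3) = completion − arrival = 18 − 5 = 13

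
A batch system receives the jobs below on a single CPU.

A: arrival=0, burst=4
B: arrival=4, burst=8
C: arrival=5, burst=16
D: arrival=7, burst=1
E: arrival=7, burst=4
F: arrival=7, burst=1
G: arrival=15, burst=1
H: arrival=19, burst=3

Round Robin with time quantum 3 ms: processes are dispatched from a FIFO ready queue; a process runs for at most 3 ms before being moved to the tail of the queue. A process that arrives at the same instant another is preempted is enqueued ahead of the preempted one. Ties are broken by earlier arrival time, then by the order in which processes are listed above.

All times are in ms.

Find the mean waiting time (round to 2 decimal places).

8.00

Timeline: | A 0-4 | B 4-7 | C 7-10 | D 10-11 | E 11-14 | F 14-15 | B 15-18 | C 18-21 | E 21-22 | G 22-23 | B 23-25 | H 25-28 | C 28-38 |
Completion: A=4  B=25  C=38  D=11  E=22  F=15  G=23  H=28
Turnaround (C−A): A=4  B=21  C=33  D=4  E=15  F=8  G=8  H=9
Waiting times: A=0, B=13, C=17, D=3, E=11, F=7, G=7, H=6
Average waiting = (0+13+17+3+11+7+7+6) / 8 = 64/8 = 8.00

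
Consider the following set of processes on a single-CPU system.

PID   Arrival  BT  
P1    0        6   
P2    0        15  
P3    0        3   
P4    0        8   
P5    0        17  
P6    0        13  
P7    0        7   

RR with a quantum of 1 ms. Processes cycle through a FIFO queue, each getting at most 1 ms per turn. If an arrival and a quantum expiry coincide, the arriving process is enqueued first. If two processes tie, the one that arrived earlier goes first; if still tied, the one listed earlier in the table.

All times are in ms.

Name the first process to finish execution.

P3

Gantt: | P1 0-1 | P2 1-2 | P3 2-3 | P4 3-4 | P5 4-5 | P6 5-6 | P7 6-7 | P1 7-8 | P2 8-9 | P3 9-10 | P4 10-11 | P5 11-12 | P6 12-13 | P7 13-14 | P1 14-15 | P2 15-16 | P3 16-17 | P4 17-18 | P5 18-19 | P6 19-20 | P7 20-21 | P1 21-22 | P2 22-23 | P4 23-24 | P5 24-25 | P6 25-26 | P7 26-27 | P1 27-28 | P2 28-29 | P4 29-30 | P5 30-31 | P6 31-32 | P7 32-33 | P1 33-34 | P2 34-35 | P4 35-36 | P5 36-37 | P6 37-38 | P7 38-39 | P2 39-40 | P4 40-41 | P5 41-42 | P6 42-43 | P7 43-44 | P2 44-45 | P4 45-46 | P5 46-47 | P6 47-48 | P2 48-49 | P5 49-50 | P6 50-51 | P2 51-52 | P5 52-53 | P6 53-54 | P2 54-55 | P5 55-56 | P6 56-57 | P2 57-58 | P5 58-59 | P6 59-60 | P2 60-61 | P5 61-62 | P6 62-63 | P2 63-64 | P5 64-65 | P2 65-66 | P5 66-69 |
Completion: P1=34  P2=66  P3=17  P4=46  P5=69  P6=63  P7=44
Turnaround (C−A): P1=34  P2=66  P3=17  P4=46  P5=69  P6=63  P7=44
Finish order: P3 → P1 → P7 → P4 → P6 → P2 → P5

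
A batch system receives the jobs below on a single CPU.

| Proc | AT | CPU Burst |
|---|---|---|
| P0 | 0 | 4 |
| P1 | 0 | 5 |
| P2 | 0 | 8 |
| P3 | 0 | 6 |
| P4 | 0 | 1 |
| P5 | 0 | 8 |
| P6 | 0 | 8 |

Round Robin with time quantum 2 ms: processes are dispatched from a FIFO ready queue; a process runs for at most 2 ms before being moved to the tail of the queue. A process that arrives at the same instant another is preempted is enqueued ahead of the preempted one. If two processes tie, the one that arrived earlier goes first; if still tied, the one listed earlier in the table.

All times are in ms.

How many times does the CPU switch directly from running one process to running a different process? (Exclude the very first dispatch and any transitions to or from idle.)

20

Timeline: | P0 0-2 | P1 2-4 | P2 4-6 | P3 6-8 | P4 8-9 | P5 9-11 | P6 11-13 | P0 13-15 | P1 15-17 | P2 17-19 | P3 19-21 | P5 21-23 | P6 23-25 | P1 25-26 | P2 26-28 | P3 28-30 | P5 30-32 | P6 32-34 | P2 34-36 | P5 36-38 | P6 38-40 |
Completion: P0=15  P1=26  P2=36  P3=30  P4=9  P5=38  P6=40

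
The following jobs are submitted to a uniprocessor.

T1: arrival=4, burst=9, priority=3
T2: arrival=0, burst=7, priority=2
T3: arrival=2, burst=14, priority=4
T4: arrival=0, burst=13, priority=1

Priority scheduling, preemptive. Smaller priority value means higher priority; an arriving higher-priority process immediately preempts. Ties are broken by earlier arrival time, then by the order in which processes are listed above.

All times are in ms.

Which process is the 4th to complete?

Schedule: | T4 0-13 | T2 13-20 | T1 20-29 | T3 29-43 |
Completion: T1=29  T2=20  T3=43  T4=13
Turnaround (C−A): T1=25  T2=20  T3=41  T4=13
Finish order: T4 → T2 → T1 → T3

T3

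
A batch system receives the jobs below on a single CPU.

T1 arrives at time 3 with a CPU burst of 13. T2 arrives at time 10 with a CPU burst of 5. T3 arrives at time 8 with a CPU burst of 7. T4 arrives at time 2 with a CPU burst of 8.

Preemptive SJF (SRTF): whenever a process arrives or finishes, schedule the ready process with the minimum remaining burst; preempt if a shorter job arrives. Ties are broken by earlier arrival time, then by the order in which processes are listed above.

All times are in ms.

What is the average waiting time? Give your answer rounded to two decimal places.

6.50

Gantt: | idle 0-2 | T4 2-10 | T2 10-15 | T3 15-22 | T1 22-35 |
Completion: T1=35  T2=15  T3=22  T4=10
Turnaround (C−A): T1=32  T2=5  T3=14  T4=8
Waiting times: T1=19, T2=0, T3=7, T4=0
Average waiting = (19+0+7+0) / 4 = 26/4 = 6.50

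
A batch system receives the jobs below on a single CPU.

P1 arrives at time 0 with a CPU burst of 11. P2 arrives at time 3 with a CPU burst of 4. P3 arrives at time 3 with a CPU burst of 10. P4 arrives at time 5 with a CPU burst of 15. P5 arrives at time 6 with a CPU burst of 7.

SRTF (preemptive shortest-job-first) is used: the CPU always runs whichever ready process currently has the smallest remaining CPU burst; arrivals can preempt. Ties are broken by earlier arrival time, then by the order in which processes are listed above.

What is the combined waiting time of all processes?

58

Timeline: | P1 0-3 | P2 3-7 | P5 7-14 | P1 14-22 | P3 22-32 | P4 32-47 |
Completion: P1=22  P2=7  P3=32  P4=47  P5=14
Waiting = turnaround − burst: P1=11, P2=0, P3=19, P4=27, P5=1
Total waiting = 11 + 0 + 19 + 27 + 1 = 58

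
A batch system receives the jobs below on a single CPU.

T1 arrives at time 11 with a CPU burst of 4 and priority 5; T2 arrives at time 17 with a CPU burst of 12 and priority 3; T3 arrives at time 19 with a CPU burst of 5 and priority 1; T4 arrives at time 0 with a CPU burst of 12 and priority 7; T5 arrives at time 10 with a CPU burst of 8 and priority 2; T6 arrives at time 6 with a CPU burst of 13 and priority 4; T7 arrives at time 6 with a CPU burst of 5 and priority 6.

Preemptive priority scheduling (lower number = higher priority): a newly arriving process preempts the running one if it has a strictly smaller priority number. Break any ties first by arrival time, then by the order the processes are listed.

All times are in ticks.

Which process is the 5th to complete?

T1

Timeline: | T4 0-6 | T6 6-10 | T5 10-18 | T2 18-19 | T3 19-24 | T2 24-35 | T6 35-44 | T1 44-48 | T7 48-53 | T4 53-59 |
Completion: T1=48  T2=35  T3=24  T4=59  T5=18  T6=44  T7=53
Finish order: T5 → T3 → T2 → T6 → T1 → T7 → T4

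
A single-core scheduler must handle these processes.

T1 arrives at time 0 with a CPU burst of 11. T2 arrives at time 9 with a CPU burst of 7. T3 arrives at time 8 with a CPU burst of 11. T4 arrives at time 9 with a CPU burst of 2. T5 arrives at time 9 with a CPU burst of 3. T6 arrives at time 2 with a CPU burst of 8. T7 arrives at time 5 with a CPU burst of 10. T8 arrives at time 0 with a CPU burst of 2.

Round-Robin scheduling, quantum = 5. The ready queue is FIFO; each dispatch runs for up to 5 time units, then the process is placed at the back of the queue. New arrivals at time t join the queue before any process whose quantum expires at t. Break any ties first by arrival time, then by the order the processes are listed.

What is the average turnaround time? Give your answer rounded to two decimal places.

34.25

Timeline: | T1 0-5 | T8 5-7 | T6 7-12 | T7 12-17 | T1 17-22 | T3 22-27 | T2 27-32 | T4 32-34 | T5 34-37 | T6 37-40 | T7 40-45 | T1 45-46 | T3 46-51 | T2 51-53 | T3 53-54 |
Completion: T1=46  T2=53  T3=54  T4=34  T5=37  T6=40  T7=45  T8=7
Turnaround (C−A): T1=46  T2=44  T3=46  T4=25  T5=28  T6=38  T7=40  T8=7
Turnaround times: T1=46, T2=44, T3=46, T4=25, T5=28, T6=38, T7=40, T8=7
Average turnaround = (46+44+46+25+28+38+40+7) / 8 = 274/8 = 34.25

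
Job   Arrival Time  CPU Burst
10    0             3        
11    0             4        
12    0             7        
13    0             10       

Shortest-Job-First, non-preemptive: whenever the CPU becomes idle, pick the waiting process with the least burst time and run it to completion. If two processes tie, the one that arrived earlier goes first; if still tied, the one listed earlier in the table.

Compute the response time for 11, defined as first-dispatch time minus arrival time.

Gantt: | 10 0-3 | 11 3-7 | 12 7-14 | 13 14-24 |
Completion: 10=3  11=7  12=14  13=24
Response(11) = first start − arrival = 3 − 0 = 3

3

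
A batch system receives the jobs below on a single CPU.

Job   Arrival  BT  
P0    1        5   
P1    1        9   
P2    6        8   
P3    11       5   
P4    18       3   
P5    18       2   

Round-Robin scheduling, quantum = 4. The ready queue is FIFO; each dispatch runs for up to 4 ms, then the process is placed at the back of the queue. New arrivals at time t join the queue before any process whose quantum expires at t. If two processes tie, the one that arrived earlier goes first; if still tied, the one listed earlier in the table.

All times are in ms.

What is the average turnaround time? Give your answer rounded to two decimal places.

Schedule: | idle 0-1 | P0 1-5 | P1 5-9 | P0 9-10 | P2 10-14 | P1 14-18 | P3 18-22 | P2 22-26 | P4 26-29 | P5 29-31 | P1 31-32 | P3 32-33 |
Completion: P0=10  P1=32  P2=26  P3=33  P4=29  P5=31
Turnaround (C−A): P0=9  P1=31  P2=20  P3=22  P4=11  P5=13
Turnaround times: P0=9, P1=31, P2=20, P3=22, P4=11, P5=13
Average turnaround = (9+31+20+22+11+13) / 6 = 106/6 = 17.67

17.67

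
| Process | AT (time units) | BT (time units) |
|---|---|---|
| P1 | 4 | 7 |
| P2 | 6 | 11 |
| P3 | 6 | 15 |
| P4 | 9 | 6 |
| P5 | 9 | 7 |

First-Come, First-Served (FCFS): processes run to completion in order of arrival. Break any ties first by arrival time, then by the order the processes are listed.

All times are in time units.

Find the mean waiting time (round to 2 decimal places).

16.60

Gantt: | idle 0-4 | P1 4-11 | P2 11-22 | P3 22-37 | P4 37-43 | P5 43-50 |
Completion: P1=11  P2=22  P3=37  P4=43  P5=50
Turnaround (C−A): P1=7  P2=16  P3=31  P4=34  P5=41
Waiting times: P1=0, P2=5, P3=16, P4=28, P5=34
Average waiting = (0+5+16+28+34) / 5 = 83/5 = 16.60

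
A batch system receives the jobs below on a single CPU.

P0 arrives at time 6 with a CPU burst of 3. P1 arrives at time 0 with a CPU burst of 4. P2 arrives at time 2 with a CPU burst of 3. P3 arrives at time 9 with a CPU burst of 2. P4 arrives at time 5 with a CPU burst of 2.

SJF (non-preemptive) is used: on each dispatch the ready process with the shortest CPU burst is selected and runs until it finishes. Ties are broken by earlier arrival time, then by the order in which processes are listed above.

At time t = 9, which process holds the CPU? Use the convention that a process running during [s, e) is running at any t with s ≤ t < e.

Timeline: | P1 0-4 | P2 4-7 | P4 7-9 | P3 9-11 | P0 11-14 |
Completion: P0=14  P1=4  P2=7  P3=11  P4=9
Turnaround (C−A): P0=8  P1=4  P2=5  P3=2  P4=4

P3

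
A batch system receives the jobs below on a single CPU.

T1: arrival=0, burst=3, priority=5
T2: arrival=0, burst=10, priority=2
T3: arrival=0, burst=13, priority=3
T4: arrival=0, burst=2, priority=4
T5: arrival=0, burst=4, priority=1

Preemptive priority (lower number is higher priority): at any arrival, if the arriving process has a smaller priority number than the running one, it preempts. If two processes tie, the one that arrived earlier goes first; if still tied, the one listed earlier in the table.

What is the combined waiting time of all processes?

Gantt: | T5 0-4 | T2 4-14 | T3 14-27 | T4 27-29 | T1 29-32 |
Completion: T1=32  T2=14  T3=27  T4=29  T5=4
Turnaround (C−A): T1=32  T2=14  T3=27  T4=29  T5=4
Waiting = turnaround − burst: T1=29, T2=4, T3=14, T4=27, T5=0
Total waiting = 29 + 4 + 14 + 27 + 0 = 74

74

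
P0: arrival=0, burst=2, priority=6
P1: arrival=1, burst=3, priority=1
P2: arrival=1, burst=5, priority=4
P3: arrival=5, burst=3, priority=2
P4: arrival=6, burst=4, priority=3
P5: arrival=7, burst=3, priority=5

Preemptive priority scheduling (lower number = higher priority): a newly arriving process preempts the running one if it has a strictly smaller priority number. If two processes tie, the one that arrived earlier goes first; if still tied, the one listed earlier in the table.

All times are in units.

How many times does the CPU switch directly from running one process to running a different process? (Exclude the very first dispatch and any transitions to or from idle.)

7

Gantt: | P0 0-1 | P1 1-4 | P2 4-5 | P3 5-8 | P4 8-12 | P2 12-16 | P5 16-19 | P0 19-20 |
Completion: P0=20  P1=4  P2=16  P3=8  P4=12  P5=19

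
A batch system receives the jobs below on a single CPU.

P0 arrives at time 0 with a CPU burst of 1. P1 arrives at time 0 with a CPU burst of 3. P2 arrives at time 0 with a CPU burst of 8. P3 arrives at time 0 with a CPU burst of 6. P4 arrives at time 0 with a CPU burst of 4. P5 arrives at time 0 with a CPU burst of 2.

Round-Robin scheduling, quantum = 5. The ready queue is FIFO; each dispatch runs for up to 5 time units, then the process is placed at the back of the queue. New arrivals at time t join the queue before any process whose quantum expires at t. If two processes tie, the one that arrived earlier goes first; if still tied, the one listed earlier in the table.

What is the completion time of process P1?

4

Schedule: | P0 0-1 | P1 1-4 | P2 4-9 | P3 9-14 | P4 14-18 | P5 18-20 | P2 20-23 | P3 23-24 |
Completion: P0=1  P1=4  P2=23  P3=24  P4=18  P5=20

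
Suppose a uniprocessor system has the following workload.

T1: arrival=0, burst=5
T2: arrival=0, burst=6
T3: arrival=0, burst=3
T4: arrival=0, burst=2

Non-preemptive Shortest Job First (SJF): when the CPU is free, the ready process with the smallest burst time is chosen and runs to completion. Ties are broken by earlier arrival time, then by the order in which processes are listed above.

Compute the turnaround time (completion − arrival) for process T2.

Schedule: | T4 0-2 | T3 2-5 | T1 5-10 | T2 10-16 |
Completion: T1=10  T2=16  T3=5  T4=2
Turnaround(T2) = completion − arrival = 16 − 0 = 16

16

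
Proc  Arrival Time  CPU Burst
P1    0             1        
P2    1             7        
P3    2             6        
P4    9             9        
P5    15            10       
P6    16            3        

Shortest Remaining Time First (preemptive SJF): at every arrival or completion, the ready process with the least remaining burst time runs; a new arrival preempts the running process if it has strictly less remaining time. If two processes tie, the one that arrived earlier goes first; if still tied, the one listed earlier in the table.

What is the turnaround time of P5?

21

Gantt: | P1 0-1 | P2 1-8 | P3 8-14 | P4 14-16 | P6 16-19 | P4 19-26 | P5 26-36 |
Completion: P1=1  P2=8  P3=14  P4=26  P5=36  P6=19
Turnaround (C−A): P1=1  P2=7  P3=12  P4=17  P5=21  P6=3
Turnaround(P5) = completion − arrival = 36 − 15 = 21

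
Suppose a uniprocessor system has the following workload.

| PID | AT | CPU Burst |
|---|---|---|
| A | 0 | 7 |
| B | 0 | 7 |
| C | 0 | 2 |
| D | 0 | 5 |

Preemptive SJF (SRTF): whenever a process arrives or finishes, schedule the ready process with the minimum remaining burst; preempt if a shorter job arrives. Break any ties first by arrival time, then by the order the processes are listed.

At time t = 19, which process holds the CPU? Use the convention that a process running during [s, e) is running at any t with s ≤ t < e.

Schedule: | C 0-2 | D 2-7 | A 7-14 | B 14-21 |
Completion: A=14  B=21  C=2  D=7

B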